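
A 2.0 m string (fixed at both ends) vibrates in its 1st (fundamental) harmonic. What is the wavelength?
λₙ = 2L/n = 4 m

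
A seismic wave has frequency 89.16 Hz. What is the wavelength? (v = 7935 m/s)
λ = v/f = 89 m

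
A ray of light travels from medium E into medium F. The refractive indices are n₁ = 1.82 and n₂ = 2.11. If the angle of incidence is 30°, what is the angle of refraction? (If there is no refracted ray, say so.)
sin θ₂ = (n₁/n₂)·sin θ₁ = 0.4313 → θ₂ = 25.55°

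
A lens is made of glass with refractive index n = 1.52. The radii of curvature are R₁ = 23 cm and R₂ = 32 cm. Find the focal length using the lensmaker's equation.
1/f = (n − 1)(1/R₁ − 1/R₂) → f = 157.3 cm (converging lens)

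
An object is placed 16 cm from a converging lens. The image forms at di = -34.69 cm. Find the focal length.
1/f = 1/do + 1/di → f = 29.7 cm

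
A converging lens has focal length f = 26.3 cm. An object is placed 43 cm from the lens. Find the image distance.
1/di = 1/f − 1/do → di = 67.72 cm (real image)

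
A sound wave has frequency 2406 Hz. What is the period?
T = 1/f = 4.156 × 10⁻⁴ s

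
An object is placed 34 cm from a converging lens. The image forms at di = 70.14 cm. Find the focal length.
1/f = 1/do + 1/di → f = 22.9 cm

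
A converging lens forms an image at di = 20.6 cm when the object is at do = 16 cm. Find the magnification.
M = −di/do = -1.288 (inverted image)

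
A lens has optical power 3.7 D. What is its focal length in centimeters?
f = 1/P = 27.03 cm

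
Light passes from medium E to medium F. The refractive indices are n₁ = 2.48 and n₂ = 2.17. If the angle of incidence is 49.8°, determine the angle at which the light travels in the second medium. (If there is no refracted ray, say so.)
sin θ₂ = (n₁/n₂)·sin θ₁ = 0.8729 → θ₂ = 60.8°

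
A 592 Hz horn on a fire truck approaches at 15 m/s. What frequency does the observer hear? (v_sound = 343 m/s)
f_obs = f·v/(v − v_s) = 619.1 Hz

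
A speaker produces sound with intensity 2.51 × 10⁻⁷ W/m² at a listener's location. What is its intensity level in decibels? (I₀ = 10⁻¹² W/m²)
β = 10·log₁₀(I/I₀) = 54 dB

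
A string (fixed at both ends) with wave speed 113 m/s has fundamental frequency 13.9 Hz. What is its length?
L = v/(2f₁) = 4.065 m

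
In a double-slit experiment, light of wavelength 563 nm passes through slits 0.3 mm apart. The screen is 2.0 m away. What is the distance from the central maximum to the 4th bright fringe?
y = mλL/d = 15.01 mm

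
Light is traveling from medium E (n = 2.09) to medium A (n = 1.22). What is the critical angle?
θc = arcsin(n₂/n₁) = 35.71°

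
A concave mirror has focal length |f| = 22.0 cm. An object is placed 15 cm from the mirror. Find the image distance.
f = +22.0 cm (concave); 1/di = 1/f − 1/do → di = -47.14 cm (virtual image, behind mirror)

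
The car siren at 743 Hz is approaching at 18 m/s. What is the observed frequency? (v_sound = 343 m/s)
f_obs = f·v/(v − v_s) = 784.2 Hz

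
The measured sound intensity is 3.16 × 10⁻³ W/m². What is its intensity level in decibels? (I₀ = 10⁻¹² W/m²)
β = 10·log₁₀(I/I₀) = 95 dB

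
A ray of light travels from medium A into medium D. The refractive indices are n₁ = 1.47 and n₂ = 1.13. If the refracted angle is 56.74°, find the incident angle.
sin θ₁ = (n₂/n₁)·sin θ₂ → θ₁ = 40°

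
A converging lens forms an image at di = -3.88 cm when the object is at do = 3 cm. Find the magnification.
M = −di/do = 1.293 (upright image)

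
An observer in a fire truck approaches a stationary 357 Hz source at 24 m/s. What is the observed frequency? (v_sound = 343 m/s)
f_obs = f·(v + v_o)/v = 382 Hz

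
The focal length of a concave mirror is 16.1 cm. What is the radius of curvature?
R = 2|f| = 32.2 cm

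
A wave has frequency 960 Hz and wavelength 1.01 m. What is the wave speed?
v = fλ = 969.6 m/s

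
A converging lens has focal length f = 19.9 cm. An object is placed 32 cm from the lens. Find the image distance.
1/di = 1/f − 1/do → di = 52.63 cm (real image)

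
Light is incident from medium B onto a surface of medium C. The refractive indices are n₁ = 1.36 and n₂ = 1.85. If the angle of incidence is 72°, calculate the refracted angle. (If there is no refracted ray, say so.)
sin θ₂ = (n₁/n₂)·sin θ₁ = 0.6992 → θ₂ = 44.36°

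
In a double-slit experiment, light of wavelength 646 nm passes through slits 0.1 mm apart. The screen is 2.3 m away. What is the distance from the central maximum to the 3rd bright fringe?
y = mλL/d = 44.57 mm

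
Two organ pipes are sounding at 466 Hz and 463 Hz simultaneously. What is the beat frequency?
3 Hz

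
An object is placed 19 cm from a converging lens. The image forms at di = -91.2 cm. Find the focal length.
1/f = 1/do + 1/di → f = 24 cm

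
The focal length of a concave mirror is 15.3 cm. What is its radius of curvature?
R = 2|f| = 30.6 cm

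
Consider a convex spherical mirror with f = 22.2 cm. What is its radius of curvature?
R = 2|f| = 44.4 cm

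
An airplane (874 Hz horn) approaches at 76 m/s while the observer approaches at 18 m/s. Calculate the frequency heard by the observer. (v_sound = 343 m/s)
f_obs = f·(v + v_o)/(v − v_s) = 1182 Hz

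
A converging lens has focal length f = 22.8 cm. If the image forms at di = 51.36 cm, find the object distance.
1/do = 1/f − 1/di → do = 41 cm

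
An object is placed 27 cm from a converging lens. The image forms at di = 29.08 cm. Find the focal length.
1/f = 1/do + 1/di → f = 14 cm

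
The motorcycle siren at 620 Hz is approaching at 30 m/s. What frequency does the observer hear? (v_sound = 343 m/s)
f_obs = f·v/(v − v_s) = 679.4 Hz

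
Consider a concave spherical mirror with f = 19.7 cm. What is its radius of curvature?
R = 2|f| = 39.4 cm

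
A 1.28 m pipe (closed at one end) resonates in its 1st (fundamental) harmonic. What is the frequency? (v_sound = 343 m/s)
fₙ = nv/(4L) = 66.99 Hz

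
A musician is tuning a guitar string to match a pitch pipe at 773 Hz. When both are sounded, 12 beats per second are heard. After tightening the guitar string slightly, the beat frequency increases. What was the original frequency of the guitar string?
785 Hz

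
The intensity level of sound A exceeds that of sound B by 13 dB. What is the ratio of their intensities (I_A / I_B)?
I_A/I_B = 10^(Δβ/10) = 19.95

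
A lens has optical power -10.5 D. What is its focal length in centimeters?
f = 1/P = -9.524 cm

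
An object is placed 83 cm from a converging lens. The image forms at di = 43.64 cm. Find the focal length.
1/f = 1/do + 1/di → f = 28.6 cm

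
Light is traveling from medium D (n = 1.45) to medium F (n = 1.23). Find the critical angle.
θc = arcsin(n₂/n₁) = 58.02°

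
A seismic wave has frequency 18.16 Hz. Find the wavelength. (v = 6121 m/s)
λ = v/f = 337.1 m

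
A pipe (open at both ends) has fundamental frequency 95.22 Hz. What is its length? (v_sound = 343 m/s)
L = v/(2f₁) = 1.801 m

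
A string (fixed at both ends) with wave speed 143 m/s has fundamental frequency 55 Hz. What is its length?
L = v/(2f₁) = 1.3 m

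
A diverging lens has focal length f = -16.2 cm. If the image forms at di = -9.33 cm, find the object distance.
1/do = 1/f − 1/di → do = 22 cm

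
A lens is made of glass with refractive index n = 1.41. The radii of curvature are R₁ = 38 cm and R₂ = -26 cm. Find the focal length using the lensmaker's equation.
1/f = (n − 1)(1/R₁ − 1/R₂) → f = 37.65 cm (converging lens)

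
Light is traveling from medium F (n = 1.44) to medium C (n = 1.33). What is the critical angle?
θc = arcsin(n₂/n₁) = 67.46°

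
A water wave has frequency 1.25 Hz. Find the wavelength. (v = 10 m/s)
λ = v/f = 8 m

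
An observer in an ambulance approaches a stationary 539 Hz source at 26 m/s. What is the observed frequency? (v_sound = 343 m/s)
f_obs = f·(v + v_o)/v = 579.9 Hz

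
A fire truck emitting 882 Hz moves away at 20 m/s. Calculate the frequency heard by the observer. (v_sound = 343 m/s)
f_obs = f·v/(v + v_s) = 833.4 Hz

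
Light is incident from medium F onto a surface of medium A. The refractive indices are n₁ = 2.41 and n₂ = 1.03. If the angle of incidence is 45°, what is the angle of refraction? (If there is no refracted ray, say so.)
sin θ₂ = (n₁/n₂)·sin θ₁ = 1.654 > 1, so there is no refracted ray — the light undergoes total internal reflection.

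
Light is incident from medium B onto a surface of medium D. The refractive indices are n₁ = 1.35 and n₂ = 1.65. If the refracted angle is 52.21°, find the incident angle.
sin θ₁ = (n₂/n₁)·sin θ₂ → θ₁ = 74.99°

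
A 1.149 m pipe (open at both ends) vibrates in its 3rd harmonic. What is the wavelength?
λₙ = 2L/n = 0.766 m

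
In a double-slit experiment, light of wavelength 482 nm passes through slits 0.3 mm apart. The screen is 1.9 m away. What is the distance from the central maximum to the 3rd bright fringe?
y = mλL/d = 9.158 mm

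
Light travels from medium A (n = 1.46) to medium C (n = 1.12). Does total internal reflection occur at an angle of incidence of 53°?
θc = arcsin(n₂/n₁) = 50.1°; 53° > θc, so yes — total internal reflection.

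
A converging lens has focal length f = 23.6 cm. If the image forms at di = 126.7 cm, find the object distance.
1/do = 1/f − 1/di → do = 29 cm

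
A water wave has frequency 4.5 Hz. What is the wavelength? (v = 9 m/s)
λ = v/f = 2 m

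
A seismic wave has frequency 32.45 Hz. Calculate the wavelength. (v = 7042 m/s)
λ = v/f = 217 m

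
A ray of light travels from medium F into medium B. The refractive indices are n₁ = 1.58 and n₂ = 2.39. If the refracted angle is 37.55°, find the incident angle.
sin θ₁ = (n₂/n₁)·sin θ₂ → θ₁ = 67.2°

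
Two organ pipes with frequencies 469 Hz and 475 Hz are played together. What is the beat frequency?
6 Hz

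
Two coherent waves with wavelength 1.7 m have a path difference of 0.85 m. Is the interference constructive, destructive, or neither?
destructive — path difference = 0.5λ, an odd multiple of λ/2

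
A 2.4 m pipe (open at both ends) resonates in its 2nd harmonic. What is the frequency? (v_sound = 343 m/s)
fₙ = nv/(2L) = 142.9 Hz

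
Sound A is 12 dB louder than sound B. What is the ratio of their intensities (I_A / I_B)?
I_A/I_B = 10^(Δβ/10) = 15.85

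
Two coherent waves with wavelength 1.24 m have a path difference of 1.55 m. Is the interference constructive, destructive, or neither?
neither (partial) — path difference = 1.25λ, neither a whole number of wavelengths nor an odd multiple of λ/2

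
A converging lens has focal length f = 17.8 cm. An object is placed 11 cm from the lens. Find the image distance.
1/di = 1/f − 1/do → di = -28.79 cm (virtual image)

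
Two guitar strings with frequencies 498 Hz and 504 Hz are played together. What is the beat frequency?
6 Hz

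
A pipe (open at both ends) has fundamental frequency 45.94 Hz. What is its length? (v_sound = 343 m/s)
L = v/(2f₁) = 3.733 m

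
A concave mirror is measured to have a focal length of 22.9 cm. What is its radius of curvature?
R = 2|f| = 45.8 cm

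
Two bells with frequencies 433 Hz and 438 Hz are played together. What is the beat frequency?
5 Hz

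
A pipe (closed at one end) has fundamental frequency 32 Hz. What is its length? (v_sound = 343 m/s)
L = v/(4f₁) = 2.68 m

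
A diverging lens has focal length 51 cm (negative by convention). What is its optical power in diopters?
P = 1/f = -1.961 D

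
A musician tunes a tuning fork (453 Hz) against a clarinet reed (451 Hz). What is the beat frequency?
2 Hz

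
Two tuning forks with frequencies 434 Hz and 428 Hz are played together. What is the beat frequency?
6 Hz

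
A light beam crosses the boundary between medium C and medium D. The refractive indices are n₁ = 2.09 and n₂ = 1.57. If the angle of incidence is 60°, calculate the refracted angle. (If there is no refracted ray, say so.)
sin θ₂ = (n₁/n₂)·sin θ₁ = 1.153 > 1, so there is no refracted ray — the light undergoes total internal reflection.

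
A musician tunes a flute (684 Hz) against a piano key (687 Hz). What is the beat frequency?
3 Hz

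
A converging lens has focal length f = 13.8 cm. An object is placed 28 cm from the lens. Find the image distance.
1/di = 1/f − 1/do → di = 27.21 cm (real image)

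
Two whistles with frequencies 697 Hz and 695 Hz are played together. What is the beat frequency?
2 Hz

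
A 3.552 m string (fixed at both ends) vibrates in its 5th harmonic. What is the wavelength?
λₙ = 2L/n = 1.421 m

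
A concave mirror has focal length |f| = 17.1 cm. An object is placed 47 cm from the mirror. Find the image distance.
f = +17.1 cm (concave); 1/di = 1/f − 1/do → di = 26.88 cm (real image, in front of mirror)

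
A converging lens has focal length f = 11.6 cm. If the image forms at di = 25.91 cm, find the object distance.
1/do = 1/f − 1/di → do = 21 cm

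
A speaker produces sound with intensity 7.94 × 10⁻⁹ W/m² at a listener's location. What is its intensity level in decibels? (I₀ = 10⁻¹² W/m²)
β = 10·log₁₀(I/I₀) = 39 dB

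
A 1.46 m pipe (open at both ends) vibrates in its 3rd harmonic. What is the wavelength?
λₙ = 2L/n = 0.9733 m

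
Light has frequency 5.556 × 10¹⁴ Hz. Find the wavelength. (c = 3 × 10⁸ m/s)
λ = c/f = 540 nm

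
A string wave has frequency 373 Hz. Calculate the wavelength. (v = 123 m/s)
λ = v/f = 0.3298 m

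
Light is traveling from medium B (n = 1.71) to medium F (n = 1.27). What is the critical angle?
θc = arcsin(n₂/n₁) = 47.96°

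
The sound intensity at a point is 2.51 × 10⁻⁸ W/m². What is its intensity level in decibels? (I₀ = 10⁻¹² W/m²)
β = 10·log₁₀(I/I₀) = 44 dB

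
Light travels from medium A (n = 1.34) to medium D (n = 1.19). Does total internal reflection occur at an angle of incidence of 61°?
θc = arcsin(n₂/n₁) = 62.63°; 61° < θc, so no — the ray refracts.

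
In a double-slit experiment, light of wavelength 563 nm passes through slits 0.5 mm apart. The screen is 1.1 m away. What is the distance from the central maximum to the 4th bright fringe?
y = mλL/d = 4.954 mm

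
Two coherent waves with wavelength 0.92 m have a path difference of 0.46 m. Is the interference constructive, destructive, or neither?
destructive — path difference = 0.5λ, an odd multiple of λ/2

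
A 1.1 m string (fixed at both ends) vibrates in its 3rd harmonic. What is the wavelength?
λₙ = 2L/n = 0.7333 m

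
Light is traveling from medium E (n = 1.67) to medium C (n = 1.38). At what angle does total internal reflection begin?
θc = arcsin(n₂/n₁) = 55.73°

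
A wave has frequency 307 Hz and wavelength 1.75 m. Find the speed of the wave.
v = fλ = 537.2 m/s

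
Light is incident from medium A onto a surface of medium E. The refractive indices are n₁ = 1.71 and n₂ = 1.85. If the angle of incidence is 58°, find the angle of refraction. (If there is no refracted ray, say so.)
sin θ₂ = (n₁/n₂)·sin θ₁ = 0.7839 → θ₂ = 51.62°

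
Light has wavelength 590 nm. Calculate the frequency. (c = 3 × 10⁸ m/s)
f = c/λ = 5.085 × 10¹⁴ Hz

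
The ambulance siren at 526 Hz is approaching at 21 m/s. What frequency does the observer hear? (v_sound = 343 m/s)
f_obs = f·v/(v − v_s) = 560.3 Hz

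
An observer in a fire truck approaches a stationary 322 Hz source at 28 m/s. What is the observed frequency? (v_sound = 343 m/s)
f_obs = f·(v + v_o)/v = 348.3 Hz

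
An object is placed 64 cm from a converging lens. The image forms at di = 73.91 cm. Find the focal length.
1/f = 1/do + 1/di → f = 34.3 cm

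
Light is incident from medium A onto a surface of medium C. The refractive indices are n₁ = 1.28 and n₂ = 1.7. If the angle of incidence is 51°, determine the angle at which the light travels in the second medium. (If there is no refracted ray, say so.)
sin θ₂ = (n₁/n₂)·sin θ₁ = 0.5851 → θ₂ = 35.81°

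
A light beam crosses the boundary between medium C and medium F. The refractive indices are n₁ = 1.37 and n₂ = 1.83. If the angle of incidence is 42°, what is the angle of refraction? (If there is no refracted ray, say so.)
sin θ₂ = (n₁/n₂)·sin θ₁ = 0.5009 → θ₂ = 30.06°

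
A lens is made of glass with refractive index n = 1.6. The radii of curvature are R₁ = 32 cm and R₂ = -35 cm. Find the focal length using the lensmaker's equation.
1/f = (n − 1)(1/R₁ − 1/R₂) → f = 27.86 cm (converging lens)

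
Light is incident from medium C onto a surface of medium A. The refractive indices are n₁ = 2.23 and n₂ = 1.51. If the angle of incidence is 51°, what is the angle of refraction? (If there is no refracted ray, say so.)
sin θ₂ = (n₁/n₂)·sin θ₁ = 1.148 > 1, so there is no refracted ray — the light undergoes total internal reflection.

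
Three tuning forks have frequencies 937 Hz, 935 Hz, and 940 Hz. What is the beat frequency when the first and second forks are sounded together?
2 Hz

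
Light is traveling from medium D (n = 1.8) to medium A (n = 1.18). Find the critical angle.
θc = arcsin(n₂/n₁) = 40.96°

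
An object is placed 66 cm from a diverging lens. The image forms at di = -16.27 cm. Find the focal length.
1/f = 1/do + 1/di → f = -21.59 cm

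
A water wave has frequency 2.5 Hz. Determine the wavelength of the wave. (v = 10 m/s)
λ = v/f = 4 m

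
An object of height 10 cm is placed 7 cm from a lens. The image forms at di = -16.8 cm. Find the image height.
hi = (-di/do) × ho = 24 cm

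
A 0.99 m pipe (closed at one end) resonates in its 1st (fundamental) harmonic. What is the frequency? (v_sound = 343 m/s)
fₙ = nv/(4L) = 86.62 Hz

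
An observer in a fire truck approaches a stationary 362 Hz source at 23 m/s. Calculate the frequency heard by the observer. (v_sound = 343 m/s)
f_obs = f·(v + v_o)/v = 386.3 Hz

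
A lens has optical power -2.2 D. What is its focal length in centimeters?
f = 1/P = -45.45 cm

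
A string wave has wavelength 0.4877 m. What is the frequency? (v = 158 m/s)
f = v/λ = 324 Hz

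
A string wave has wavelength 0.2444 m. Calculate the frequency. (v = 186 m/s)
f = v/λ = 761 Hz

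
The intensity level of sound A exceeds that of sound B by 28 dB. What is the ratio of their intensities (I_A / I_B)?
I_A/I_B = 10^(Δβ/10) = 631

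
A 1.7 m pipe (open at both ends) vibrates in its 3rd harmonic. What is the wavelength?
λₙ = 2L/n = 1.133 m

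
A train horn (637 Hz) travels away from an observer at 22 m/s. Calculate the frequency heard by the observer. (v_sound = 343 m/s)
f_obs = f·v/(v + v_s) = 598.6 Hz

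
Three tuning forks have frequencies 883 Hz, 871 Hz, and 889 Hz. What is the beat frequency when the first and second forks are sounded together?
12 Hz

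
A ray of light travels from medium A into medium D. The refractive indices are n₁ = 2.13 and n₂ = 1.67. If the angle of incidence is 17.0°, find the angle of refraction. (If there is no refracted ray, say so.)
sin θ₂ = (n₁/n₂)·sin θ₁ = 0.3729 → θ₂ = 21.89°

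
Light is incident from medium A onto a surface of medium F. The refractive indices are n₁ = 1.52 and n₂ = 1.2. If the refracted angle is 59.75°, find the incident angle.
sin θ₁ = (n₂/n₁)·sin θ₂ → θ₁ = 43°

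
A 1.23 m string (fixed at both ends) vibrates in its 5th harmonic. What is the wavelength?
λₙ = 2L/n = 0.492 m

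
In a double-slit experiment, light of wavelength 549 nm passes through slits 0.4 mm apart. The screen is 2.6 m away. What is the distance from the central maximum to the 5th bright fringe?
y = mλL/d = 17.84 mm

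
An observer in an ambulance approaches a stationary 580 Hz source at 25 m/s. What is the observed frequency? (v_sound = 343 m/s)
f_obs = f·(v + v_o)/v = 622.3 Hz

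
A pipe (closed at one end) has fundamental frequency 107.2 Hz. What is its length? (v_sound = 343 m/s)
L = v/(4f₁) = 0.7999 m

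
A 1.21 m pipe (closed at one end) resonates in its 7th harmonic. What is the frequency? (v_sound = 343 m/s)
fₙ = nv/(4L) = 496.1 Hz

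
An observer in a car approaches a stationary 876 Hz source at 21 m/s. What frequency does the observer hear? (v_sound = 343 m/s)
f_obs = f·(v + v_o)/v = 929.6 Hz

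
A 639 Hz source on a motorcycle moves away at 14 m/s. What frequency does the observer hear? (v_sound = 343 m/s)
f_obs = f·v/(v + v_s) = 613.9 Hz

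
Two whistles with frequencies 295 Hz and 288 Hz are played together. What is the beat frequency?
7 Hz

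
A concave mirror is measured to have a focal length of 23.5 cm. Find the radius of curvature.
R = 2|f| = 47 cm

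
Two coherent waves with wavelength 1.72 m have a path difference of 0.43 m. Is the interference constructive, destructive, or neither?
neither (partial) — path difference = 0.25λ, neither a whole number of wavelengths nor an odd multiple of λ/2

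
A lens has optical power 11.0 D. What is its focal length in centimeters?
f = 1/P = 9.091 cm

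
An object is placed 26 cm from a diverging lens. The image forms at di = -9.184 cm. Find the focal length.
1/f = 1/do + 1/di → f = -14.2 cm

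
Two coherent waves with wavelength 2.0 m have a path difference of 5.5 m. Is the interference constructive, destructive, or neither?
neither (partial) — path difference = 2.75λ, neither a whole number of wavelengths nor an odd multiple of λ/2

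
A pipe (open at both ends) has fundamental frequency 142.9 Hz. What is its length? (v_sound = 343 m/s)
L = v/(2f₁) = 1.2 m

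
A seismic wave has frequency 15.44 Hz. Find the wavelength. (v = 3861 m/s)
λ = v/f = 250.1 m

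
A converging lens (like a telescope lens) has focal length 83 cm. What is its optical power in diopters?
P = 1/f = 1.205 D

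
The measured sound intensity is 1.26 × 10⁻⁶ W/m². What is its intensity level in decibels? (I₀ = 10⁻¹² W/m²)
β = 10·log₁₀(I/I₀) = 61 dB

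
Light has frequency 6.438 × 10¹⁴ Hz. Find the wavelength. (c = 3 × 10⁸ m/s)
λ = c/f = 466 nm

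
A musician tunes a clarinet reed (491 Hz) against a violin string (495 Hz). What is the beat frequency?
4 Hz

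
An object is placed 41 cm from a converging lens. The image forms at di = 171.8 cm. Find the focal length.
1/f = 1/do + 1/di → f = 33.1 cm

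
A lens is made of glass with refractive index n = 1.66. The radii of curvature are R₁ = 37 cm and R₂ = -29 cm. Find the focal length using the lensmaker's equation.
1/f = (n − 1)(1/R₁ − 1/R₂) → f = 24.63 cm (converging lens)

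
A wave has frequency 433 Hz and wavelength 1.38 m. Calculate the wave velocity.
v = fλ = 597.5 m/s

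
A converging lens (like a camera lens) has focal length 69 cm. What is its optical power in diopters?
P = 1/f = 1.449 D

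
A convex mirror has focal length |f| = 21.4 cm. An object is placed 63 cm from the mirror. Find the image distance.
f = −21.4 cm (convex); 1/di = 1/f − 1/do → di = -15.97 cm (virtual image, behind mirror)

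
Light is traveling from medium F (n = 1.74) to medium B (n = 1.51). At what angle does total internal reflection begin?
θc = arcsin(n₂/n₁) = 60.21°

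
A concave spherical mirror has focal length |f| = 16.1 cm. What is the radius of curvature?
R = 2|f| = 32.2 cm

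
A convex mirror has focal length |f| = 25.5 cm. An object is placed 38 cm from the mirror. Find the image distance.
f = −25.5 cm (convex); 1/di = 1/f − 1/do → di = -15.26 cm (virtual image, behind mirror)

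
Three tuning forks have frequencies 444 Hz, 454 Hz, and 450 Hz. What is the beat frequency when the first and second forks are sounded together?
10 Hz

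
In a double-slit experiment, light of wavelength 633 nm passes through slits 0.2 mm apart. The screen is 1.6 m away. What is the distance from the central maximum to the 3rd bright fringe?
y = mλL/d = 15.19 mm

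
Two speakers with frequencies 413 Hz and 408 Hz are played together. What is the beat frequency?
5 Hz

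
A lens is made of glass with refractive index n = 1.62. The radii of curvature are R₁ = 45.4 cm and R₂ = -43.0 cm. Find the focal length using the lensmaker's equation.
1/f = (n − 1)(1/R₁ − 1/R₂) → f = 35.62 cm (converging lens)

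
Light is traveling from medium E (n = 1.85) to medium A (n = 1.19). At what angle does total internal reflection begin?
θc = arcsin(n₂/n₁) = 40.03°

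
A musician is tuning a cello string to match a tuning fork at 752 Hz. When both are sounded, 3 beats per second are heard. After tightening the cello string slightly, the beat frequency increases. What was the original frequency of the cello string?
755 Hz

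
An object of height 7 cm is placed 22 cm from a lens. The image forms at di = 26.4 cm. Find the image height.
hi = (-di/do) × ho = -8.4 cm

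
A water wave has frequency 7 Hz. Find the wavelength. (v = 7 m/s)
λ = v/f = 1 m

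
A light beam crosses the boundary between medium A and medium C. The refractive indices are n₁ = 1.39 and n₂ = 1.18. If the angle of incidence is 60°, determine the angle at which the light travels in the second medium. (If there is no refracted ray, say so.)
sin θ₂ = (n₁/n₂)·sin θ₁ = 1.02 > 1, so there is no refracted ray — the light undergoes total internal reflection.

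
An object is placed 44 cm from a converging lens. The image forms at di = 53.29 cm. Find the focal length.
1/f = 1/do + 1/di → f = 24.1 cm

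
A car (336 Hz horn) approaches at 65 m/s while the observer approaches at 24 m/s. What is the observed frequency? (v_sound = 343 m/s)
f_obs = f·(v + v_o)/(v − v_s) = 443.6 Hz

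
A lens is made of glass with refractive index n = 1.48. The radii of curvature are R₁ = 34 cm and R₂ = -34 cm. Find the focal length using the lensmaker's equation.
1/f = (n − 1)(1/R₁ − 1/R₂) → f = 35.42 cm (converging lens)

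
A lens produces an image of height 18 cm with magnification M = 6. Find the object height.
ho = |hi|/|M| = 3 cm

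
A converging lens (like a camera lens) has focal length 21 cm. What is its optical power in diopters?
P = 1/f = 4.762 D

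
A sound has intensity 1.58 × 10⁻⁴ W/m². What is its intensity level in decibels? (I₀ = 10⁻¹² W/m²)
β = 10·log₁₀(I/I₀) = 81.99 dB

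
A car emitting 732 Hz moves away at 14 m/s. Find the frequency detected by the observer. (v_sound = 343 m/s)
f_obs = f·v/(v + v_s) = 703.3 Hz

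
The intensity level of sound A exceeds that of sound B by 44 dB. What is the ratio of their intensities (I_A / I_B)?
I_A/I_B = 10^(Δβ/10) = 25120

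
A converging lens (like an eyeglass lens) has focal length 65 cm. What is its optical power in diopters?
P = 1/f = 1.538 D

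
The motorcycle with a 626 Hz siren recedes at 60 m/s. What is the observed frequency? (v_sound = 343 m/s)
f_obs = f·v/(v + v_s) = 532.8 Hz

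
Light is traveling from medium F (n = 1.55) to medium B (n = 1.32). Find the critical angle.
θc = arcsin(n₂/n₁) = 58.39°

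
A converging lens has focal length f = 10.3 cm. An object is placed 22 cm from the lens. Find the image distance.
1/di = 1/f − 1/do → di = 19.37 cm (real image)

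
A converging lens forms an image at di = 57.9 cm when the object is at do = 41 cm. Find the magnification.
M = −di/do = -1.412 (inverted image)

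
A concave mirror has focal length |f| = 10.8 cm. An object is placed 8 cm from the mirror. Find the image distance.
f = +10.8 cm (concave); 1/di = 1/f − 1/do → di = -30.86 cm (virtual image, behind mirror)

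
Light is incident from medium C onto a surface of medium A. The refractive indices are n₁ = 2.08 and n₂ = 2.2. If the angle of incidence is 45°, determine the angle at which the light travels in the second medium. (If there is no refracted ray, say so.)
sin θ₂ = (n₁/n₂)·sin θ₁ = 0.6685 → θ₂ = 41.95°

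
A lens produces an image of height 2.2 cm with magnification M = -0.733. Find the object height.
ho = |hi|/|M| = 3.001 cm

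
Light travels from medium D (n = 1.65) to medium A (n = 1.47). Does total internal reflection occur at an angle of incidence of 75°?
θc = arcsin(n₂/n₁) = 62.99°; 75° > θc, so yes — total internal reflection.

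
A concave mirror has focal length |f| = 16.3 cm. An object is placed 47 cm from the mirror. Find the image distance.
f = +16.3 cm (concave); 1/di = 1/f − 1/do → di = 24.95 cm (real image, in front of mirror)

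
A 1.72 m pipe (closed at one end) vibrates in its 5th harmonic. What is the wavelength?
λₙ = 4L/n = 1.376 m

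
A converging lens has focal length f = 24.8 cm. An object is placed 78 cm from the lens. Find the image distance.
1/di = 1/f − 1/do → di = 36.36 cm (real image)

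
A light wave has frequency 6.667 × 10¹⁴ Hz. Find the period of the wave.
T = 1/f = 1.500 × 10⁻¹⁵ s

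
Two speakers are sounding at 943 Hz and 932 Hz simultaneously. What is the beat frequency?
11 Hz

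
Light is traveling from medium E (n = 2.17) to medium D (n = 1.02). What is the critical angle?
θc = arcsin(n₂/n₁) = 28.04°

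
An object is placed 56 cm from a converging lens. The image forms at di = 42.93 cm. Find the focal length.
1/f = 1/do + 1/di → f = 24.3 cm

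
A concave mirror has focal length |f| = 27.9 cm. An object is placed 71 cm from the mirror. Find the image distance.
f = +27.9 cm (concave); 1/di = 1/f − 1/do → di = 45.96 cm (real image, in front of mirror)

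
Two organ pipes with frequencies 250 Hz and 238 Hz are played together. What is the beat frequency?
12 Hz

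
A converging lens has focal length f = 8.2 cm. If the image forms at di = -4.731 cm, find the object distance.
1/do = 1/f − 1/di → do = 3 cm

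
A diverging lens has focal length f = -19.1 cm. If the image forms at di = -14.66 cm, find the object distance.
1/do = 1/f − 1/di → do = 63.06 cm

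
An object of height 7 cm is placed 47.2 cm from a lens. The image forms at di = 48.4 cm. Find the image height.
hi = (-di/do) × ho = -7.178 cm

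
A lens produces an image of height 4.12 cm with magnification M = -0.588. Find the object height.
ho = |hi|/|M| = 7.007 cm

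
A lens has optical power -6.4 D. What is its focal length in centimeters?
f = 1/P = -15.62 cm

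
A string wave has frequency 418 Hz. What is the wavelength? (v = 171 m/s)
λ = v/f = 0.4091 m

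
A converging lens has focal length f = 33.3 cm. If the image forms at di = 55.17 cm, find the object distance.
1/do = 1/f − 1/di → do = 84 cm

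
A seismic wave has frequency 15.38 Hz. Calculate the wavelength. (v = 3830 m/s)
λ = v/f = 249 m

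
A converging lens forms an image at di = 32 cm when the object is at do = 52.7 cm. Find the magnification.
M = −di/do = -0.6072 (inverted image)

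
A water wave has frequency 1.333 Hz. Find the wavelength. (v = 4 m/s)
λ = v/f = 3.001 m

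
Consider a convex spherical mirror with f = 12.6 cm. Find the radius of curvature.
R = 2|f| = 25.2 cm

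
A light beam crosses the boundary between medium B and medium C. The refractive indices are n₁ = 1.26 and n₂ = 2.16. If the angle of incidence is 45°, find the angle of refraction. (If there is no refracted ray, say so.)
sin θ₂ = (n₁/n₂)·sin θ₁ = 0.4125 → θ₂ = 24.36°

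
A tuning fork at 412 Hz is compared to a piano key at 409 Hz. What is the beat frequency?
3 Hz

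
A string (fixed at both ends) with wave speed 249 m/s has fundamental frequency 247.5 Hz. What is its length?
L = v/(2f₁) = 0.503 m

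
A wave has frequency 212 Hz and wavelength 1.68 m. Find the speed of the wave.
v = fλ = 356.2 m/s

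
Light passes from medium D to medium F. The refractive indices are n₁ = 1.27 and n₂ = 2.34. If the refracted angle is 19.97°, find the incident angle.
sin θ₁ = (n₂/n₁)·sin θ₂ → θ₁ = 39°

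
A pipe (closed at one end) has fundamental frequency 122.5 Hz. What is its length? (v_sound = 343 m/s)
L = v/(4f₁) = 0.7 m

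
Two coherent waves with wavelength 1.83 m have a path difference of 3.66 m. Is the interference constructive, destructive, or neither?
constructive — path difference = 2λ, a whole number of wavelengths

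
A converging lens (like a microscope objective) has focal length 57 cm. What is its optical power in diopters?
P = 1/f = 1.754 D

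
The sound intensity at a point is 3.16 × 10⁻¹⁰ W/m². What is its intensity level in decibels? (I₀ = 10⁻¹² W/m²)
β = 10·log₁₀(I/I₀) = 25 dB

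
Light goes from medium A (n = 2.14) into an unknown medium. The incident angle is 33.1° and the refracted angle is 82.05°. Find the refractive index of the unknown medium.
n₂ = n₁·sin θ₁ / sin θ₂ = 1.18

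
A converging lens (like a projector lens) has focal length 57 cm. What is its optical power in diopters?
P = 1/f = 1.754 D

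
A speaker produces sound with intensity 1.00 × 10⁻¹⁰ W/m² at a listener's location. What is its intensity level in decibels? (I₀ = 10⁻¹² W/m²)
β = 10·log₁₀(I/I₀) = 20 dB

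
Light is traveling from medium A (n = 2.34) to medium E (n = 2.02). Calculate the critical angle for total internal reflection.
θc = arcsin(n₂/n₁) = 59.68°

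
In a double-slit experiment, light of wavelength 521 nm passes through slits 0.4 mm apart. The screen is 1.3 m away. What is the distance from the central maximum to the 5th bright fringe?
y = mλL/d = 8.466 mm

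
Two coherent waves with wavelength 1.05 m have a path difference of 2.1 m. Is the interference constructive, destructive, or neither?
constructive — path difference = 2λ, a whole number of wavelengths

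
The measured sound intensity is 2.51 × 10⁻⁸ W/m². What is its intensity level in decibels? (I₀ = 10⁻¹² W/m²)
β = 10·log₁₀(I/I₀) = 44 dB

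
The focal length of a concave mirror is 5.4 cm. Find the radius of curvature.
R = 2|f| = 10.8 cm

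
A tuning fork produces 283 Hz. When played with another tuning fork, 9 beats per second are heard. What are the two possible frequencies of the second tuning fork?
f₂ = 283 ± 9 Hz → 292 Hz or 274 Hz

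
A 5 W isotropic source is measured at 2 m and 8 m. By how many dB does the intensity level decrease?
Δβ = 20·log₁₀(r₂/r₁) = 12.04 dB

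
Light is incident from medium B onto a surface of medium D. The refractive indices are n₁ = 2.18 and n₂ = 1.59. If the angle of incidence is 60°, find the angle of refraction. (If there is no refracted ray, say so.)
sin θ₂ = (n₁/n₂)·sin θ₁ = 1.187 > 1, so there is no refracted ray — the light undergoes total internal reflection.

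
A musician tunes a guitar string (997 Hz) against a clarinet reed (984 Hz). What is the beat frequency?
13 Hz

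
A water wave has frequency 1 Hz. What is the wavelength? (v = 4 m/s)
λ = v/f = 4 m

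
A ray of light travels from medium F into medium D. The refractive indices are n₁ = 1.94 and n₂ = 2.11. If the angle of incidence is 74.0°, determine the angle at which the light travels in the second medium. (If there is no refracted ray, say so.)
sin θ₂ = (n₁/n₂)·sin θ₁ = 0.8838 → θ₂ = 62.11°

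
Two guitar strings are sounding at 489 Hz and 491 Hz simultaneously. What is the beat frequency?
2 Hz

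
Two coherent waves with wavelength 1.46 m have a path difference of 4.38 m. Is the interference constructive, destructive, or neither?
constructive — path difference = 3λ, a whole number of wavelengths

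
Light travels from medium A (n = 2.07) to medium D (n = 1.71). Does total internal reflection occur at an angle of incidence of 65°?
θc = arcsin(n₂/n₁) = 55.7°; 65° > θc, so yes — total internal reflection.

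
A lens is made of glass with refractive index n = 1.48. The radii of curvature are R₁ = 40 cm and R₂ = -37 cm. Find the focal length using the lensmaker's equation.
1/f = (n − 1)(1/R₁ − 1/R₂) → f = 40.04 cm (converging lens)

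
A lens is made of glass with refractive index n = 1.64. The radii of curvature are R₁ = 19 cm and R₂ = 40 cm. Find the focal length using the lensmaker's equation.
1/f = (n − 1)(1/R₁ − 1/R₂) → f = 56.55 cm (converging lens)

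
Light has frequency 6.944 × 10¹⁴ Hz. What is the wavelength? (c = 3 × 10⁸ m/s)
λ = c/f = 432 nm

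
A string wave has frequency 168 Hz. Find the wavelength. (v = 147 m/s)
λ = v/f = 0.875 m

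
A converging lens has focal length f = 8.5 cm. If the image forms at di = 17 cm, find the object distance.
1/do = 1/f − 1/di → do = 17 cm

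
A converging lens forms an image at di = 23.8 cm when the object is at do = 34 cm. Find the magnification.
M = −di/do = -0.7 (inverted image)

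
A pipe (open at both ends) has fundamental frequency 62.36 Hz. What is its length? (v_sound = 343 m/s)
L = v/(2f₁) = 2.75 m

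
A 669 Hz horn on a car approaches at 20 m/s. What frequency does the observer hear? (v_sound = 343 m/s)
f_obs = f·v/(v − v_s) = 710.4 Hz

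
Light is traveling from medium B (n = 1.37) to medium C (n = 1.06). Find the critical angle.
θc = arcsin(n₂/n₁) = 50.69°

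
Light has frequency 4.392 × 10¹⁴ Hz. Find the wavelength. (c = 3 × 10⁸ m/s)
λ = c/f = 683.1 nm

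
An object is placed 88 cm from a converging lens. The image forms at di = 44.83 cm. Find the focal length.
1/f = 1/do + 1/di → f = 29.7 cm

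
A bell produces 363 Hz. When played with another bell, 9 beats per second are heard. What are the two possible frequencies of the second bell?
f₂ = 363 ± 9 Hz → 372 Hz or 354 Hz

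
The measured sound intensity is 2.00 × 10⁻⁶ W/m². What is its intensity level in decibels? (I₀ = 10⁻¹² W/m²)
β = 10·log₁₀(I/I₀) = 63.01 dB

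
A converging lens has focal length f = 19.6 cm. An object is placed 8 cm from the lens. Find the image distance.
1/di = 1/f − 1/do → di = -13.52 cm (virtual image)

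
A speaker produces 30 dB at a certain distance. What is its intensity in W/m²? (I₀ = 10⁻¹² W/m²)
I = I₀·10^(β/10) = 1.00 × 10⁻⁹ W/m²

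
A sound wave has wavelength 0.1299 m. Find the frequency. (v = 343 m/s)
f = v/λ = 2640 Hz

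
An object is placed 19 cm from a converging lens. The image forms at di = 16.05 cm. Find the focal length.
1/f = 1/do + 1/di → f = 8.7 cm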